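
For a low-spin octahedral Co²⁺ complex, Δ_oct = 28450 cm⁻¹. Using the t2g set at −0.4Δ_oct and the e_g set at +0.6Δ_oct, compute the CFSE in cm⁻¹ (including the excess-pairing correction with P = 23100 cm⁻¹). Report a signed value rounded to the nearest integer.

-28110

Co²⁺: group 9, so d-count = 9 − 2 = 7.
Configuration: t2g^6 e_g^1.
The orbital stabilization is -1.8Δ_oct = -1.8 × 28450 = -51210 cm⁻¹.
High-spin d⁷ would be t2g^5 e_g^2 with 2 pairs; low-spin has 3, so 1 excess pair costs +1P = +23100 cm⁻¹.
Net CFSE = -51210 + 23100 = -28110 cm⁻¹.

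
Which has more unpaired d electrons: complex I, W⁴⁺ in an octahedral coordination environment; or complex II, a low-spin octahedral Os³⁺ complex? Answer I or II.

I

I: W is in group 6, so W⁴⁺ is d² (6 − 4 = 2); t2g^2 e_g^0 → 2 unpaired.
II: Os sits in group 8; removing 3 electrons leaves Os³⁺ with 8 − 3 = 5 d electrons; t₂g⁵ eg⁰ → 1 unpaired.
So I has more unpaired electrons.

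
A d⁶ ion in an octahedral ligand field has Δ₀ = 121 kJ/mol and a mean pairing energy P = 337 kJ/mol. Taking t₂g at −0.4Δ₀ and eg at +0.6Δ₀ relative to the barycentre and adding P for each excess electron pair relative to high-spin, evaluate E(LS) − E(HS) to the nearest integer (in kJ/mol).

432

High-spin: t₂g⁴ eg², CFSE = -0.4Δ₀ = -48 kJ/mol.
Low-spin: t₂g⁶ eg⁰, orbital CFSE = -2.4Δ₀ = -290 kJ/mol; plus 2 excess pairs × P = +674 kJ/mol; total 384 kJ/mol.
E(LS) − E(HS) = 384 − (-48) = 432 kJ/mol.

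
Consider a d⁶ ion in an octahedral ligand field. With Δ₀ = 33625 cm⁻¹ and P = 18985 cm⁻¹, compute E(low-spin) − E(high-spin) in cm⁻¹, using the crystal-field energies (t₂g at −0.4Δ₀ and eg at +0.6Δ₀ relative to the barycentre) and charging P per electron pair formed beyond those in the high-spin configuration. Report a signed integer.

In the high-spin limit (t₂g⁴ eg²) the orbital term is -0.4Δ₀ = -13450 cm⁻¹, with no excess pairing.
Low-spin: t₂g⁶ eg⁰, orbital CFSE = -2.4Δ₀ = -80700 cm⁻¹; plus 2 excess pairs × P = +37970 cm⁻¹; total -42730 cm⁻¹.
E(LS) − E(HS) = -42730 − (-13450) = -29280 cm⁻¹.

-29280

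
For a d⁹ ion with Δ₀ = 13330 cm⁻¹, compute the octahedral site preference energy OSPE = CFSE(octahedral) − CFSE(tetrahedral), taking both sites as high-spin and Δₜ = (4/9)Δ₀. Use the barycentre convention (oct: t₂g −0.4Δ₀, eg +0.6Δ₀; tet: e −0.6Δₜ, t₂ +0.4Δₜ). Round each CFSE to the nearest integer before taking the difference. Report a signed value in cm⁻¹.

-5628

Octahedral (high-spin): t₂g⁶ eg³, CFSE = 6(−0.4) + 3(+0.6) = -0.6Δ₀ = -0.6 × 13330 = -7998 cm⁻¹.
In a tetrahedral site the filling is e⁴ t₂⁵: CFSE(tet) = -0.4Δₜ = -0.4 × (4/9)(13330) = -2370 cm⁻¹.
OSPE = -7998 − (-2370) = -5628 cm⁻¹.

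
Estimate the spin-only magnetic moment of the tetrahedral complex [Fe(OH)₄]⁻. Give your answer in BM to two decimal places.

Each OH⁻ contributes -1; 4 × (-1) = -4. With overall charge -1, Fe is in the +3 oxidation state.
Group 8 minus oxidation state +3 gives a d⁵ configuration for Fe³⁺.
Tetrahedral splitting is small, so the complex is high-spin.
Configuration: e² t₂³ → 5 unpaired electrons.
μ(spin-only) = √[5(5+2)] = √35 ≈ 5.92 BM.

5.92 BM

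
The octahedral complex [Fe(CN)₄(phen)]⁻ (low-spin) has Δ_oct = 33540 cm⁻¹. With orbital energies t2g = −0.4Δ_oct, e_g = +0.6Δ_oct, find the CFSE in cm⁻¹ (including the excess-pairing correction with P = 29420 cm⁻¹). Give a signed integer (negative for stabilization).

-8240

Ligand charges: 4×(-1) from CN⁻ and 1×(+0) from phen sum to -4; with overall charge -1, Fe is +3.
Fe sits in group 8; removing 3 electrons leaves Fe³⁺ with 8 − 3 = 5 d electrons.
The d⁵ electrons fill as t2g^5 e_g^0.
The orbital stabilization is -2.0Δ_oct = -2.0 × 33540 = -67080 cm⁻¹.
High-spin d⁵ would be t2g^3 e_g^2 with 0 pairs; low-spin has 2, so 2 excess pairs cost +2P = +58840 cm⁻¹.
Combining: -67080 + 58840 = -8240 cm⁻¹.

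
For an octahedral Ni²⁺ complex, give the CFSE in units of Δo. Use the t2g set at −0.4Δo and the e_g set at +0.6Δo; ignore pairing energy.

Ni is in group 10, so Ni²⁺ is d⁸ (10 − 2 = 8).
For octahedral d⁸ the high- and low-spin configurations coincide.
Configuration: t2g^6 e_g^2.
CFSE = 6(-0.4Δo) + 2(0.6Δo) = -2.4Δo + 1.2Δo = -1.2Δo.

-1.2 Δo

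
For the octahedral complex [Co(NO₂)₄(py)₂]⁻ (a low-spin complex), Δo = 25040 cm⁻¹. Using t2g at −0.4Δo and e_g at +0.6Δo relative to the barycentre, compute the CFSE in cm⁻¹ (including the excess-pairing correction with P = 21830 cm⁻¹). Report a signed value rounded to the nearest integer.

-16436

Ligand charges: 4×(-1) from NO₂⁻ and 2×(+0) from py sum to -4; with overall charge -1, Co is +3.
Co sits in group 9; removing 3 electrons leaves Co³⁺ with 9 − 3 = 6 d electrons.
Electron filling gives t2g^6 e_g^0.
Orbital CFSE = 6(-0.4) + 0(0.6) = -2.4Δo = -2.4 × 25040 = -60096 cm⁻¹.
High-spin d⁶ would be t2g^4 e_g^2 with 1 pair; low-spin has 3, so 2 excess pairs cost +2P = +43660 cm⁻¹.
Combining: -60096 + 43660 = -16436 cm⁻¹.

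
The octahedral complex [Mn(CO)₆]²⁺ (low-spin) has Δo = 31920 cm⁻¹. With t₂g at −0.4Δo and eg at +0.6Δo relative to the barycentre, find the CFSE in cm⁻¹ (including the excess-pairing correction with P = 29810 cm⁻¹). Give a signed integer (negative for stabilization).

CO is neutral, so the +2 overall charge sits on Mn: oxidation state +2.
Mn is in group 7, so Mn²⁺ is d⁵ (7 − 2 = 5).
The d⁵ electrons fill as t₂g⁵ eg⁰.
Orbital CFSE = 5(-0.4) + 0(0.6) = -2.0Δo = -2.0 × 31920 = -63840 cm⁻¹.
Pairing penalty: 2 pairs vs 0 in the high-spin reference → 2 extra × P = 59620 cm⁻¹.
Combining: -63840 + 59620 = -4220 cm⁻¹.

-4220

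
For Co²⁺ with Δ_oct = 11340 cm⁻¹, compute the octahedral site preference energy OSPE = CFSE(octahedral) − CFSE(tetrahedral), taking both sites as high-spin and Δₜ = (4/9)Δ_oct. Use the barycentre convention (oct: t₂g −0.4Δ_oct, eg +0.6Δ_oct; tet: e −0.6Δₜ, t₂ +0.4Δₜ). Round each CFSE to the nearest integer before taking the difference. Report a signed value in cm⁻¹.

Co²⁺: group 9, so d-count = 9 − 2 = 7.
Octahedral high-spin t₂g⁵ eg²: CFSE = -0.8 × 11340 = -9072 cm⁻¹.
In a tetrahedral site the filling is e⁴ t₂³: CFSE(tet) = -1.2Δₜ = -1.2 × (4/9)(11340) = -6048 cm⁻¹.
Subtracting, OSPE = -9072 − (-6048) = -3024 cm⁻¹.

-3024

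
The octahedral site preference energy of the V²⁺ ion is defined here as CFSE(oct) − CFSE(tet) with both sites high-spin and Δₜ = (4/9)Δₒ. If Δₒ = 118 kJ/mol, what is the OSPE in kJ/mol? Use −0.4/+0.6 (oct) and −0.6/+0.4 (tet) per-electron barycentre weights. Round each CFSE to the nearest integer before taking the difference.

V sits in group 5; removing 2 electrons leaves V²⁺ with 5 − 2 = 3 d electrons.
In an octahedral site d³ (HS) is t₂g³ eg⁰, giving CFSE(oct) = -1.2Δₒ = -142 kJ/mol.
Tetrahedral e² t₂¹ gives -0.8Δₜ = -0.8 × (4/9) × 118 = -42 kJ/mol.
OSPE = -142 − (-42) = -100 kJ/mol.

-100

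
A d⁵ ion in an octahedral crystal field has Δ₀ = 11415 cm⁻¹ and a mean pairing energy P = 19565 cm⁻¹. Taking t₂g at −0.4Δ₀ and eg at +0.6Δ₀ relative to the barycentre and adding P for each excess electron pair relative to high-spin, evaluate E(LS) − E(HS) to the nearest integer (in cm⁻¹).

High-spin: t₂g³ eg², CFSE = 0.0Δ₀ = 0 cm⁻¹.
Low-spin t₂g⁵ eg⁰ gives -2.0Δ₀ = -22830 cm⁻¹, but forming 2 extra pairs costs 2P = 39130 cm⁻¹, so E(LS) = -22830 + 39130 = 16300 cm⁻¹.
Thus E(LS) − E(HS) = 16300 cm⁻¹.

16300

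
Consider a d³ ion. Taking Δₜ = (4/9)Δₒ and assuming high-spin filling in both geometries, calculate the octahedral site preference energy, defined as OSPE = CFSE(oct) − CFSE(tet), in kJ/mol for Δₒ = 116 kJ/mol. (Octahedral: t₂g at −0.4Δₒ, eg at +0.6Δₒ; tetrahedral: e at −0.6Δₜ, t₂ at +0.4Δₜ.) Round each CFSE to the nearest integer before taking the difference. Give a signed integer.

Octahedral high-spin t2g^3 e_g^0: CFSE = -1.2 × 116 = -139 kJ/mol.
In a tetrahedral site the filling is e^2 t2^1: CFSE(tet) = -0.8Δₜ = -0.8 × (4/9)(116) = -41 kJ/mol.
OSPE = CFSE(oct) − CFSE(tet) = -139 − (-41) = -98 kJ/mol.

-98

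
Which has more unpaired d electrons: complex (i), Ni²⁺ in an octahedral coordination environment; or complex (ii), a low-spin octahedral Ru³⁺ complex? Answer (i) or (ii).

(i)

(i): Ni²⁺: group 10, so d-count = 10 − 2 = 8; For octahedral d⁸ the high- and low-spin configurations coincide; t₂g⁶ eg² → 2 unpaired.
(ii): Ru sits in group 8; removing 3 electrons leaves Ru³⁺ with 8 − 3 = 5 d electrons; t2g^5 e_g^0 → 1 unpaired.
So (i) has more unpaired electrons.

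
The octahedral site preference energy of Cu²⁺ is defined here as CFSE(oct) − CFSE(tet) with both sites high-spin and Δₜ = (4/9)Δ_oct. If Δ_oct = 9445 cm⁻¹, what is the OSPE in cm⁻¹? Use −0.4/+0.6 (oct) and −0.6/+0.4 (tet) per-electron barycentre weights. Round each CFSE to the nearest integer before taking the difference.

-3988

Group 11 minus oxidation state +2 gives a d⁹ configuration for Cu²⁺.
Octahedral high-spin t2g^6 e_g^3: CFSE = -0.6 × 9445 = -5667 cm⁻¹.
Tetrahedral: e^4 t2^5, CFSE = 4(−0.6) + 5(+0.4) = -0.4Δₜ = -0.4 × (4/9) × 9445 = -1679 cm⁻¹.
OSPE = CFSE(oct) − CFSE(tet) = -5667 − (-1679) = -3988 cm⁻¹.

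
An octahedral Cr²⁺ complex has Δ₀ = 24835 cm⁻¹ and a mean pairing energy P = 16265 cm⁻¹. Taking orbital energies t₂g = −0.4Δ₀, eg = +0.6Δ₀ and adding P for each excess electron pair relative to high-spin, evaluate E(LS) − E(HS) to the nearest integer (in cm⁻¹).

Cr²⁺: group 6, so d-count = 6 − 2 = 4.
In the high-spin limit (t₂g³ eg¹) the orbital term is -0.6Δ₀ = -14901 cm⁻¹, with no excess pairing.
Low-spin t₂g⁴ eg⁰ gives -1.6Δ₀ = -39736 cm⁻¹, but forming 1 extra pair costs 1P = 16265 cm⁻¹, so E(LS) = -39736 + 16265 = -23471 cm⁻¹.
Thus E(LS) − E(HS) = -8570 cm⁻¹.

-8570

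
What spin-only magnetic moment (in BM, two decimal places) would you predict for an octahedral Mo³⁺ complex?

Mo is in group 6, so Mo³⁺ is d³ (6 − 3 = 3).
For octahedral d³ the high- and low-spin configurations coincide.
Configuration: t₂g³ eg⁰ → 3 unpaired electrons.
μ(spin-only) = √[3(3+2)] = √15 ≈ 3.87 BM.

3.87 BM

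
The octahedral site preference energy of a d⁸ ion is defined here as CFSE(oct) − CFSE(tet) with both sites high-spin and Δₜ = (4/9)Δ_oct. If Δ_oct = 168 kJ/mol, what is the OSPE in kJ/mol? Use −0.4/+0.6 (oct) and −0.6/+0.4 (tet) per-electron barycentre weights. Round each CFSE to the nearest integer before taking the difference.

-142

In an octahedral site d⁸ (HS) is t2g^6 e_g^2, giving CFSE(oct) = -1.2Δ_oct = -202 kJ/mol.
Tetrahedral: e^4 t2^4, CFSE = 4(−0.6) + 4(+0.4) = -0.8Δₜ = -0.8 × (4/9) × 168 = -60 kJ/mol.
OSPE = -202 − (-60) = -142 kJ/mol.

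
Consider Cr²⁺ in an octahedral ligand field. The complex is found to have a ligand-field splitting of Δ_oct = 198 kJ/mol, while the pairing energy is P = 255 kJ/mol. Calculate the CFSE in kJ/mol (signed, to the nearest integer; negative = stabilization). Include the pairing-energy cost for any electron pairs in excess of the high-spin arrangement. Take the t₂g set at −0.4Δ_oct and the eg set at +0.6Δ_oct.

-119

Group 6 minus oxidation state +2 gives a d⁴ configuration for Cr²⁺.
With Δ_oct < P the complex is high-spin.
Filling d⁴ accordingly: t₂g³ eg¹.
Orbital CFSE = -0.6Δ_oct = -0.6 × 198 = -119 kJ/mol.
High-spin has no excess pairs, so no pairing correction applies.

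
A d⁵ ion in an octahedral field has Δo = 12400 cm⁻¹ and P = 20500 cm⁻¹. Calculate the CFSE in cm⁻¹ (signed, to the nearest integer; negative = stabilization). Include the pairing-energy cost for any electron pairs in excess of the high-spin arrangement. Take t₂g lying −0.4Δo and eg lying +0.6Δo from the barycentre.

0

Since Δo = 12400 cm⁻¹ < P = 20500 cm⁻¹, the complex adopts the high-spin configuration.
Filling d⁵ accordingly: t₂g³ eg².
Orbital CFSE = 0.0Δo = 0.0 × 12400 = 0 cm⁻¹.
High-spin has no excess pairs, so no pairing correction applies.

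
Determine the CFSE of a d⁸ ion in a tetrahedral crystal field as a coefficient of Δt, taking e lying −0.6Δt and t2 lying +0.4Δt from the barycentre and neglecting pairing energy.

With tetrahedral geometry the complex is necessarily high-spin.
Configuration: e^4 t2^4.
CFSE = 4(-0.6Δt) + 4(0.4Δt) = -2.4Δt + 1.6Δt = -0.8Δt.

-0.8 Δt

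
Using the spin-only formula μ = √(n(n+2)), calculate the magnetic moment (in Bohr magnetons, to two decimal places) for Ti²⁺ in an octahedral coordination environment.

2.83 Bohr magnetons

Group 4 minus oxidation state +2 gives a d² configuration for Ti²⁺.
Configuration: t₂g² eg⁰ → 2 unpaired electrons.
μ(spin-only) = √[2(2+2)] = √8 ≈ 2.83 Bohr magnetons.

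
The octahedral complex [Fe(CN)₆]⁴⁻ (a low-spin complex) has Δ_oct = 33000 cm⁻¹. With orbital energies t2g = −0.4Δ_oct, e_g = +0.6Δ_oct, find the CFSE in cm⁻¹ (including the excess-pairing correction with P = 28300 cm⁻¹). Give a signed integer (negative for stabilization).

-22600

Each CN⁻ contributes -1; 6 × (-1) = -6. With overall charge -4, Fe is in the +2 oxidation state.
Fe sits in group 8; removing 2 electrons leaves Fe²⁺ with 8 − 2 = 6 d electrons.
The d⁶ electrons fill as t2g^6 e_g^0.
Orbital CFSE = 6(-0.4) + 0(0.6) = -2.4Δ_oct = -2.4 × 33000 = -79200 cm⁻¹.
High-spin d⁶ would be t2g^4 e_g^2 with 1 pair; low-spin has 3, so 2 excess pairs cost +2P = +56600 cm⁻¹.
Overall CFSE = -79200 + 56600 = -22600 cm⁻¹.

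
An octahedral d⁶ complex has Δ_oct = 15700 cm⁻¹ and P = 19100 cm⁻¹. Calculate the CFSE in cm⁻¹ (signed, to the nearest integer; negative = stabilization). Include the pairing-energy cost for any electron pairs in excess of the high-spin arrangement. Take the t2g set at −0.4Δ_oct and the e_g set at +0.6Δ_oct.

-6280

Here Δ_oct < P (15700 < 19100), so the high-spin state is favoured.
Configuration: t2g^4 e_g^2.
Orbital CFSE = -0.4Δ_oct = -0.4 × 15700 = -6280 cm⁻¹.
High-spin has no excess pairs, so no pairing correction applies.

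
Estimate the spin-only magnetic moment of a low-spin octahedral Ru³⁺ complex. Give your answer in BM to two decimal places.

Ru sits in group 8; removing 3 electrons leaves Ru³⁺ with 8 − 3 = 5 d electrons.
Configuration: t2g^5 e_g^0 → 1 unpaired electron.
μ(spin-only) = √[1(1+2)] = √3 ≈ 1.73 BM.

1.73 BM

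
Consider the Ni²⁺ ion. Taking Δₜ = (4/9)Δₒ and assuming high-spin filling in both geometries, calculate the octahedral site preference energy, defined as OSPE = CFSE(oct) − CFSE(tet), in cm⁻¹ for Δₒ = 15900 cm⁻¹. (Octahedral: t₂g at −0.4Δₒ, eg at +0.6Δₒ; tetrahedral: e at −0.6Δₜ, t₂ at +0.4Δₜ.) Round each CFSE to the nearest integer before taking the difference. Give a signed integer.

-13427

Ni sits in group 10; removing 2 electrons leaves Ni²⁺ with 10 − 2 = 8 d electrons.
Octahedral high-spin t₂g⁶ eg²: CFSE = -1.2 × 15900 = -19080 cm⁻¹.
Tetrahedral e⁴ t₂⁴ gives -0.8Δₜ = -0.8 × (4/9) × 15900 = -5653 cm⁻¹.
Subtracting, OSPE = -19080 − (-5653) = -13427 cm⁻¹.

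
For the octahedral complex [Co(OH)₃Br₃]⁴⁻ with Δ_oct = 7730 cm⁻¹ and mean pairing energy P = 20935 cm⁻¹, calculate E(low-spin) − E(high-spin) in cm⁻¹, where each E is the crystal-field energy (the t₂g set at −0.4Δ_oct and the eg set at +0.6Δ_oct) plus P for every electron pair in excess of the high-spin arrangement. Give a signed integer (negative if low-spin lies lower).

Ligand charges: 3×(-1) from OH⁻ and 3×(-1) from Br⁻ sum to -6; with overall charge -4, Co is +2.
Co is in group 9, so Co²⁺ is d⁷ (9 − 2 = 7).
High-spin: t₂g⁵ eg², CFSE = -0.8Δ_oct = -6184 cm⁻¹.
For low-spin the configuration is t₂g⁶ eg¹: orbital energy -1.8 × 7730 = -13914 cm⁻¹, and 1 additional pair relative to high-spin adds 20935 cm⁻¹, giving 7021 cm⁻¹.
E(LS) − E(HS) = 7021 − (-6184) = 13205 cm⁻¹.

13205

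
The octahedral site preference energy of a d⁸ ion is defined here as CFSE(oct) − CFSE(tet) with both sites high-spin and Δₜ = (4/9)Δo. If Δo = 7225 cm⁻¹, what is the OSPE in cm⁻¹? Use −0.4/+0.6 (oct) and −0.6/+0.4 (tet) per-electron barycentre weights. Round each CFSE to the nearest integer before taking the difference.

Octahedral (high-spin): t₂g⁶ eg², CFSE = 6(−0.4) + 2(+0.6) = -1.2Δo = -1.2 × 7225 = -8670 cm⁻¹.
In a tetrahedral site the filling is e⁴ t₂⁴: CFSE(tet) = -0.8Δₜ = -0.8 × (4/9)(7225) = -2569 cm⁻¹.
OSPE = -8670 − (-2569) = -6101 cm⁻¹.

-6101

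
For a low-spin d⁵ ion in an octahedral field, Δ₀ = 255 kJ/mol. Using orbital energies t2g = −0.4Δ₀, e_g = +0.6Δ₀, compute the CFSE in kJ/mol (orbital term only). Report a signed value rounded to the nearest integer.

The d⁵ electrons fill as t2g^5 e_g^0.
CFSE(orbital) = 5×(-0.4Δ₀) + 0×(0.6Δ₀) = -2.0Δ₀; with Δ₀ = 255 kJ/mol that is -510 kJ/mol.

-510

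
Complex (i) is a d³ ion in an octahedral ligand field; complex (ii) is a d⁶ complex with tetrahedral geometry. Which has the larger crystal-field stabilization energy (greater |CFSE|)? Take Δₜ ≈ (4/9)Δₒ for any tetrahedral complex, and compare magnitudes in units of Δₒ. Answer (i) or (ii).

(i)

(i): For octahedral d³ the high- and low-spin configurations coincide; t2g^3 e_g^0, CFSE = -1.2Δₒ.
(ii): Tetrahedral fields are weak (Δₜ ≈ 4/9 Δₒ), so electrons fill high-spin; e^3 t2^3, CFSE = -0.6Δₜ ≈ -0.27Δₒ.
So (i) has the larger |CFSE|.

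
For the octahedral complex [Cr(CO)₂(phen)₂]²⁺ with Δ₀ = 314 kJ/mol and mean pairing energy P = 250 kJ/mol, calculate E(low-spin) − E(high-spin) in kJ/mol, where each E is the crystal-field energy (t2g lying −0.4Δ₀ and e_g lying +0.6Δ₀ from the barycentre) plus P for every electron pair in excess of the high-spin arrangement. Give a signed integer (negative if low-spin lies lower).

-64

Ligand charges: 2×(+0) from CO and 2×(+0) from phen sum to +0; with overall charge +2, Cr is +2.
Cr²⁺: group 6, so d-count = 6 − 2 = 4.
In the high-spin limit (t2g^3 e_g^1) the orbital term is -0.6Δ₀ = -188 kJ/mol, with no excess pairing.
Low-spin t2g^4 e_g^0 gives -1.6Δ₀ = -502 kJ/mol, but forming 1 extra pair costs 1P = 250 kJ/mol, so E(LS) = -502 + 250 = -252 kJ/mol.
Thus E(LS) − E(HS) = -64 kJ/mol.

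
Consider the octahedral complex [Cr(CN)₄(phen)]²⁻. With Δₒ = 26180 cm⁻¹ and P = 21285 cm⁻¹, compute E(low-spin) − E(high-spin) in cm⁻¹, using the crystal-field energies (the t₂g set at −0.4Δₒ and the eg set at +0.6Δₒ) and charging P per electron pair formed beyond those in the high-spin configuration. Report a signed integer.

-4895

Ligand charges: 4×(-1) from CN⁻ and 1×(+0) from phen sum to -4; with overall charge -2, Cr is +2.
Group 6 minus oxidation state +2 gives a d⁴ configuration for Cr²⁺.
High-spin: t₂g³ eg¹, CFSE = -0.6Δₒ = -15708 cm⁻¹.
Low-spin t₂g⁴ eg⁰ gives -1.6Δₒ = -41888 cm⁻¹, but forming 1 extra pair costs 1P = 21285 cm⁻¹, so E(LS) = -41888 + 21285 = -20603 cm⁻¹.
E(LS) − E(HS) = -20603 − (-15708) = -4895 cm⁻¹.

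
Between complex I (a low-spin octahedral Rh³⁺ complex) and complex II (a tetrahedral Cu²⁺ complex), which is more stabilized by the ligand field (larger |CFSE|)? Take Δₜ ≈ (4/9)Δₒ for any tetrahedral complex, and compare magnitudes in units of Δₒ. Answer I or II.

I: Rh³⁺: group 9, so d-count = 9 − 3 = 6; t2g^6 e_g^0, CFSE = -2.4Δₒ.
II: Cu sits in group 11; removing 2 electrons leaves Cu²⁺ with 11 − 2 = 9 d electrons; With tetrahedral geometry the complex is necessarily high-spin; e^4 t2^5, CFSE = -0.4Δₜ ≈ -0.18Δₒ.
So I has the larger |CFSE|.

I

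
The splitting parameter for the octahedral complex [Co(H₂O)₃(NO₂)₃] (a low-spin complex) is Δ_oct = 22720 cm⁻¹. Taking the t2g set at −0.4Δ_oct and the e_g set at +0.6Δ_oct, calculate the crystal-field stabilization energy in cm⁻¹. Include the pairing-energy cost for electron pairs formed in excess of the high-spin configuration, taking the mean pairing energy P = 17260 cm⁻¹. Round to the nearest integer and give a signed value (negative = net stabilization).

-20008

Ligand charges: 3×(+0) from H₂O and 3×(-1) from NO₂⁻ sum to -3; with overall charge +0, Co is +3.
Co³⁺: group 9, so d-count = 9 − 3 = 6.
The d⁶ electrons fill as t2g^6 e_g^0.
Orbital CFSE = 6(-0.4) + 0(0.6) = -2.4Δ_oct = -2.4 × 22720 = -54528 cm⁻¹.
High-spin d⁶ would be t2g^4 e_g^2 with 1 pair; low-spin has 3, so 2 excess pairs cost +2P = +34520 cm⁻¹.
Combining: -54528 + 34520 = -20008 cm⁻¹.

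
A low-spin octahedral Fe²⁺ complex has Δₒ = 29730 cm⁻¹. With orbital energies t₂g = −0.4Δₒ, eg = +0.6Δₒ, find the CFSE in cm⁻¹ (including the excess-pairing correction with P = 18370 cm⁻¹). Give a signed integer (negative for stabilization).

-34612

Fe sits in group 8; removing 2 electrons leaves Fe²⁺ with 8 − 2 = 6 d electrons.
Electron filling gives t₂g⁶ eg⁰.
Orbital CFSE = 6(-0.4) + 0(0.6) = -2.4Δₒ = -2.4 × 29730 = -71352 cm⁻¹.
Relative to high-spin t₂g⁴ eg² (1 paired), the low-spin configuration has 2 additional pairs, contributing +2 × 18370 = +36740 cm⁻¹.
Net CFSE = -71352 + 36740 = -34612 cm⁻¹.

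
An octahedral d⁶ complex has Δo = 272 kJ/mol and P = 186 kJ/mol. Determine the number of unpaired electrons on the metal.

With Δo > P the complex is low-spin.
Configuration: t2g^6 e_g^0.
Unpaired electrons: 0.

0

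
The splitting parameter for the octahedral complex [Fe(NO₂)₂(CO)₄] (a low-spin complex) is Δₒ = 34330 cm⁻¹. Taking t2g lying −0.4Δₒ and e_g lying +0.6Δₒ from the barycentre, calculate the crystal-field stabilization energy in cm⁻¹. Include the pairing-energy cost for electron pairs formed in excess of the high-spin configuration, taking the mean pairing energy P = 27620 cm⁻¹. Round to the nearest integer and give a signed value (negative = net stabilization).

-27152

Ligand charges: 2×(-1) from NO₂⁻ and 4×(+0) from CO sum to -2; with overall charge +0, Fe is +2.
Fe²⁺: group 8, so d-count = 8 − 2 = 6.
The d⁶ electrons fill as t2g^6 e_g^0.
CFSE(orbital) = 6×(-0.4Δₒ) + 0×(0.6Δₒ) = -2.4Δₒ; with Δₒ = 34330 cm⁻¹ that is -82392 cm⁻¹.
Pairing penalty: 3 pairs vs 1 in the high-spin reference → 2 extra × P = 55240 cm⁻¹.
Combining: -82392 + 55240 = -27152 cm⁻¹.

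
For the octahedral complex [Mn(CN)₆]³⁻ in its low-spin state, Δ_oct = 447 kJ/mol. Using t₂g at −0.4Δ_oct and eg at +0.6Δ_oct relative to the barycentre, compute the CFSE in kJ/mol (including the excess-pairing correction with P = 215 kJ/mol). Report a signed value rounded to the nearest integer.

Each CN⁻ contributes -1; 6 × (-1) = -6. With overall charge -3, Mn is in the +3 oxidation state.
Mn³⁺: group 7, so d-count = 7 − 3 = 4.
The d⁴ electrons fill as t₂g⁴ eg⁰.
The orbital stabilization is -1.6Δ_oct = -1.6 × 447 = -715 kJ/mol.
High-spin d⁴ would be t₂g³ eg¹ with 0 pairs; low-spin has 1, so 1 excess pair costs +1P = +215 kJ/mol.
Net CFSE = -715 + 215 = -500 kJ/mol.

-500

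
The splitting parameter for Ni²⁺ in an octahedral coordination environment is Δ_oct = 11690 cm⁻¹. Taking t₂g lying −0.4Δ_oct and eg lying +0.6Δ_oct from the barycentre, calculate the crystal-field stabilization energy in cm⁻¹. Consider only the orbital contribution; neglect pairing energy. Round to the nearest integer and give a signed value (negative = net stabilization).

-14028

Ni sits in group 10; removing 2 electrons leaves Ni²⁺ with 10 − 2 = 8 d electrons.
For octahedral d⁸ the high- and low-spin configurations coincide.
Configuration: t₂g⁶ eg².
CFSE(orbital) = 6×(-0.4Δ_oct) + 2×(0.6Δ_oct) = -1.2Δ_oct; with Δ_oct = 11690 cm⁻¹ that is -14028 cm⁻¹.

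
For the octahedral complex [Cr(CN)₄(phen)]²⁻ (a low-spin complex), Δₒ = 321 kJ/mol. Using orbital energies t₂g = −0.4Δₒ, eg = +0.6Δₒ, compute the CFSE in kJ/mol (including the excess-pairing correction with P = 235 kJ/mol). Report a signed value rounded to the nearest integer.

Ligand charges: 4×(-1) from CN⁻ and 1×(+0) from phen sum to -4; with overall charge -2, Cr is +2.
Cr²⁺: group 6, so d-count = 6 − 2 = 4.
The d⁴ electrons fill as t₂g⁴ eg⁰.
Orbital CFSE = 4(-0.4) + 0(0.6) = -1.6Δₒ = -1.6 × 321 = -514 kJ/mol.
High-spin d⁴ would be t₂g³ eg¹ with 0 pairs; low-spin has 1, so 1 excess pair costs +1P = +235 kJ/mol.
Combining: -514 + 235 = -279 kJ/mol.

-279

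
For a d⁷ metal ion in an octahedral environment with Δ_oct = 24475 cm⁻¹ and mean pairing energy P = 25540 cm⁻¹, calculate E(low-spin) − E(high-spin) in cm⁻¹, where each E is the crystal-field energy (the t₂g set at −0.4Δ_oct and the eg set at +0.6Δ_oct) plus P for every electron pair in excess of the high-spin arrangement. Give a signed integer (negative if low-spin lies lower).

1065

In the high-spin limit (t₂g⁵ eg²) the orbital term is -0.8Δ_oct = -19580 cm⁻¹, with no excess pairing.
For low-spin the configuration is t₂g⁶ eg¹: orbital energy -1.8 × 24475 = -44055 cm⁻¹, and 1 additional pair relative to high-spin adds 25540 cm⁻¹, giving -18515 cm⁻¹.
The difference is -18515 − (-19580) = 1065 cm⁻¹, so high-spin lies lower.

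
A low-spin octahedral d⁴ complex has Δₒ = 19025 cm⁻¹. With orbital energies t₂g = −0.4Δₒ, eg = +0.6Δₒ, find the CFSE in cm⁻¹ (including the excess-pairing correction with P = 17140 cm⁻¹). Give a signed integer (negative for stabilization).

-13300

The d⁴ electrons fill as t₂g⁴ eg⁰.
Orbital CFSE = 4(-0.4) + 0(0.6) = -1.6Δₒ = -1.6 × 19025 = -30440 cm⁻¹.
Pairing penalty: 1 pair vs 0 in the high-spin reference → 1 extra × P = 17140 cm⁻¹.
Combining: -30440 + 17140 = -13300 cm⁻¹.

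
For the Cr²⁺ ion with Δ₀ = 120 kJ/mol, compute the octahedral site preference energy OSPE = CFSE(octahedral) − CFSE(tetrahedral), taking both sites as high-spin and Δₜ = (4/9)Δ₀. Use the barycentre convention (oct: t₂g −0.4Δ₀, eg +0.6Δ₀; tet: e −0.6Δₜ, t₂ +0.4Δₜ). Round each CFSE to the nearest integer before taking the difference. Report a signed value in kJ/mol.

-51

Cr sits in group 6; removing 2 electrons leaves Cr²⁺ with 6 − 2 = 4 d electrons.
In an octahedral site d⁴ (HS) is t₂g³ eg¹, giving CFSE(oct) = -0.6Δ₀ = -72 kJ/mol.
In a tetrahedral site the filling is e² t₂²: CFSE(tet) = -0.4Δₜ = -0.4 × (4/9)(120) = -21 kJ/mol.
OSPE = CFSE(oct) − CFSE(tet) = -72 − (-21) = -51 kJ/mol.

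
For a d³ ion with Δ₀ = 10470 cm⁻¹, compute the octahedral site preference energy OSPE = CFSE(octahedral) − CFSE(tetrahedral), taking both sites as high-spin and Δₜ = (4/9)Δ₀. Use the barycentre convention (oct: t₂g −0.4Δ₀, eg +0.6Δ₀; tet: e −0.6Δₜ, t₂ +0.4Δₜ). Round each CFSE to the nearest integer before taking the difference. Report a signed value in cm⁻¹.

Octahedral high-spin t2g^3 e_g^0: CFSE = -1.2 × 10470 = -12564 cm⁻¹.
In a tetrahedral site the filling is e^2 t2^1: CFSE(tet) = -0.8Δₜ = -0.8 × (4/9)(10470) = -3723 cm⁻¹.
Subtracting, OSPE = -12564 − (-3723) = -8841 cm⁻¹.

-8841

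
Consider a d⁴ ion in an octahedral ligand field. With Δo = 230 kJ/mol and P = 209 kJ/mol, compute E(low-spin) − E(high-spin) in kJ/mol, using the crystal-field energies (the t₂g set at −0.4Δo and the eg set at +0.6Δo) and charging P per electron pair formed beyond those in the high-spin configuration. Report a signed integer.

-21

High-spin d⁴ fills as t₂g³ eg¹ with CFSE 3(−0.4) + 1(+0.6) = -0.6Δo = -138 kJ/mol.
Low-spin t₂g⁴ eg⁰ gives -1.6Δo = -368 kJ/mol, but forming 1 extra pair costs 1P = 209 kJ/mol, so E(LS) = -368 + 209 = -159 kJ/mol.
Thus E(LS) − E(HS) = -21 kJ/mol.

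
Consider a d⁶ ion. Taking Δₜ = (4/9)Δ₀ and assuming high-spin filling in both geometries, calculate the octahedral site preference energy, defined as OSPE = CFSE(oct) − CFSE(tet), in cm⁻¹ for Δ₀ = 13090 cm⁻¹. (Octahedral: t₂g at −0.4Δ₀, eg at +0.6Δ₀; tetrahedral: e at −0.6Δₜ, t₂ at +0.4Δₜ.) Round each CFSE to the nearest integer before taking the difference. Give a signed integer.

In an octahedral site d⁶ (HS) is t₂g⁴ eg², giving CFSE(oct) = -0.4Δ₀ = -5236 cm⁻¹.
Tetrahedral e³ t₂³ gives -0.6Δₜ = -0.6 × (4/9) × 13090 = -3491 cm⁻¹.
Subtracting, OSPE = -5236 − (-3491) = -1745 cm⁻¹.

-1745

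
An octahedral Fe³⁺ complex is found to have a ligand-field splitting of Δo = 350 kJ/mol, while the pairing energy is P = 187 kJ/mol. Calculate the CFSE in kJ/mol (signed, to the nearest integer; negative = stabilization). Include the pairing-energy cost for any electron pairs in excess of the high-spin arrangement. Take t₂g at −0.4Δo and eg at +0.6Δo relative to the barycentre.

Fe sits in group 8; removing 3 electrons leaves Fe³⁺ with 8 − 3 = 5 d electrons.
With Δo > P the complex is low-spin.
That gives t₂g⁵ eg⁰.
Orbital CFSE = -2.0Δo = -2.0 × 350 = -700 kJ/mol.
Excess pairs vs high-spin: 2 − 0 = 2; pairing cost = +374 kJ/mol.
Net CFSE = -700 + 374 = -326 kJ/mol.

-326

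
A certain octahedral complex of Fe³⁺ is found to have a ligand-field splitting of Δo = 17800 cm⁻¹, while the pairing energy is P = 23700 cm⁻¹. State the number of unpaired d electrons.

5

Fe is in group 8, so Fe³⁺ is d⁵ (8 − 3 = 5).
Here Δo < P (17800 < 23700), so the high-spin state is favoured.
Configuration: t₂g³ eg².
Unpaired electrons: 5.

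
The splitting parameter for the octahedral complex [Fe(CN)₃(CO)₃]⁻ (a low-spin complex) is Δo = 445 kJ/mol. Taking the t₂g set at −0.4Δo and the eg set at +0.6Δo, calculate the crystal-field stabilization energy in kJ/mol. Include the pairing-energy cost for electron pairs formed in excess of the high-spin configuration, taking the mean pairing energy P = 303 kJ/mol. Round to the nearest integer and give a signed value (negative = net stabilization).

Ligand charges: 3×(-1) from CN⁻ and 3×(+0) from CO sum to -3; with overall charge -1, Fe is +2.
Group 8 minus oxidation state +2 gives a d⁶ configuration for Fe²⁺.
Configuration: t₂g⁶ eg⁰.
CFSE(orbital) = 6×(-0.4Δo) + 0×(0.6Δo) = -2.4Δo; with Δo = 445 kJ/mol that is -1068 kJ/mol.
Relative to high-spin t₂g⁴ eg² (1 paired), the low-spin configuration has 2 additional pairs, contributing +2 × 303 = +606 kJ/mol.
Overall CFSE = -1068 + 606 = -462 kJ/mol.

-462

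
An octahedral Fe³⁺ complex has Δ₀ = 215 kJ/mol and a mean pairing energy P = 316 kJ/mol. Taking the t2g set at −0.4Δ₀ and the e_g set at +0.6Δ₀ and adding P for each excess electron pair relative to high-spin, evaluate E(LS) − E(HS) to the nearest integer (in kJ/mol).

202

Fe sits in group 8; removing 3 electrons leaves Fe³⁺ with 8 − 3 = 5 d electrons.
High-spin: t2g^3 e_g^2, CFSE = 0.0Δ₀ = 0 kJ/mol.
For low-spin the configuration is t2g^5 e_g^0: orbital energy -2.0 × 215 = -430 kJ/mol, and 2 additional pairs relative to high-spin add 632 kJ/mol, giving 202 kJ/mol.
The difference is 202 − (0) = 202 kJ/mol, so high-spin lies lower.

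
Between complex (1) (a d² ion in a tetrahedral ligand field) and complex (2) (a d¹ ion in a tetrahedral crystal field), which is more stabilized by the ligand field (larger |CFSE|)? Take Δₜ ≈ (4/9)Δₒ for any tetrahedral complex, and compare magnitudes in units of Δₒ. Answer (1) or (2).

(1): Tetrahedral fields are weak (Δₜ ≈ 4/9 Δₒ), so electrons fill high-spin; e² t₂⁰, CFSE = -1.2Δₜ ≈ -0.53Δₒ.
(2): Tetrahedral splitting is small, so the complex is high-spin; e¹ t₂⁰, CFSE = -0.6Δₜ ≈ -0.27Δₒ.
So (1) has the larger |CFSE|.

(1)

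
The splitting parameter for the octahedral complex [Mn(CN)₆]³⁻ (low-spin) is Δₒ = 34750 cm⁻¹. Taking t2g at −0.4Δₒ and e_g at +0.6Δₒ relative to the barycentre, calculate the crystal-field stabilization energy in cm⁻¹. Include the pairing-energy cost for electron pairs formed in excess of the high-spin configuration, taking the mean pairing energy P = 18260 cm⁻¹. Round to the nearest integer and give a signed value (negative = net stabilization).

Each CN⁻ contributes -1; 6 × (-1) = -6. With overall charge -3, Mn is in the +3 oxidation state.
Mn³⁺: group 7, so d-count = 7 − 3 = 4.
Configuration: t2g^4 e_g^0.
Orbital CFSE = 4(-0.4) + 0(0.6) = -1.6Δₒ = -1.6 × 34750 = -55600 cm⁻¹.
Pairing penalty: 1 pair vs 0 in the high-spin reference → 1 extra × P = 18260 cm⁻¹.
Net CFSE = -55600 + 18260 = -37340 cm⁻¹.

-37340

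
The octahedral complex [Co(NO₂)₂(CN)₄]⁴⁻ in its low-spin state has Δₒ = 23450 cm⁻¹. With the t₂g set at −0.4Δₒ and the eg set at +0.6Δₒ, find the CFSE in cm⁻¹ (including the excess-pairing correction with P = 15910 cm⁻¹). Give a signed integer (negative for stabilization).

-26300

Ligand charges: 2×(-1) from NO₂⁻ and 4×(-1) from CN⁻ sum to -6; with overall charge -4, Co is +2.
Co is in group 9, so Co²⁺ is d⁷ (9 − 2 = 7).
The d⁷ electrons fill as t₂g⁶ eg¹.
The orbital stabilization is -1.8Δₒ = -1.8 × 23450 = -42210 cm⁻¹.
Pairing penalty: 3 pairs vs 2 in the high-spin reference → 1 extra × P = 15910 cm⁻¹.
Net CFSE = -42210 + 15910 = -26300 cm⁻¹.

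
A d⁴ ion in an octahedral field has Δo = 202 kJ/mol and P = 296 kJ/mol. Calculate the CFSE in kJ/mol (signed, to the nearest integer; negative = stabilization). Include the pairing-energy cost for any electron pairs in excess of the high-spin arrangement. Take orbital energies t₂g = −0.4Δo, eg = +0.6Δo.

-121

Here Δo < P (202 < 296), so the high-spin state is favoured.
Filling d⁴ accordingly: t₂g³ eg¹.
Orbital CFSE = -0.6Δo = -0.6 × 202 = -121 kJ/mol.
High-spin has no excess pairs, so no pairing correction applies.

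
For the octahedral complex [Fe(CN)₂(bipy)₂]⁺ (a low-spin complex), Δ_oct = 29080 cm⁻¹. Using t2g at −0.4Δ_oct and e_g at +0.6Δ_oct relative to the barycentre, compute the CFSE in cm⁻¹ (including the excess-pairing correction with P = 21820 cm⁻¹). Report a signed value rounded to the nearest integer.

-14520

Ligand charges: 2×(-1) from CN⁻ and 2×(+0) from bipy sum to -2; with overall charge +1, Fe is +3.
Fe sits in group 8; removing 3 electrons leaves Fe³⁺ with 8 − 3 = 5 d electrons.
The d⁵ electrons fill as t2g^5 e_g^0.
Orbital CFSE = 5(-0.4) + 0(0.6) = -2.0Δ_oct = -2.0 × 29080 = -58160 cm⁻¹.
Pairing penalty: 2 pairs vs 0 in the high-spin reference → 2 extra × P = 43640 cm⁻¹.
Combining: -58160 + 43640 = -14520 cm⁻¹.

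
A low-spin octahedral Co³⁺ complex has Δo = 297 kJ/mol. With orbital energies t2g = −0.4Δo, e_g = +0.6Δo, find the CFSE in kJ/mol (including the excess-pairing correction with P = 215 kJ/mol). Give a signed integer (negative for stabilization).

Co sits in group 9; removing 3 electrons leaves Co³⁺ with 9 − 3 = 6 d electrons.
Configuration: t2g^6 e_g^0.
The orbital stabilization is -2.4Δo = -2.4 × 297 = -713 kJ/mol.
High-spin d⁶ would be t2g^4 e_g^2 with 1 pair; low-spin has 3, so 2 excess pairs cost +2P = +430 kJ/mol.
Combining: -713 + 430 = -283 kJ/mol.

-283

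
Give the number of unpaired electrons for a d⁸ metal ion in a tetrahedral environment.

2

With tetrahedral geometry the complex is necessarily high-spin.
Configuration: e^4 t2^4, giving 2 unpaired electrons.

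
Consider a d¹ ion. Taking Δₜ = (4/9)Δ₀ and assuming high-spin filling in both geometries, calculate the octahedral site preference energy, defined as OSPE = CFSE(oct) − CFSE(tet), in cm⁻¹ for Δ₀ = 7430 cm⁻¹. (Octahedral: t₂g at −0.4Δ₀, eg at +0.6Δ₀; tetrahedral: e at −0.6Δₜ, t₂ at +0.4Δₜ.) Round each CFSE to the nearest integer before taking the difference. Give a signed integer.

In an octahedral site d¹ (HS) is t₂g¹ eg⁰, giving CFSE(oct) = -0.4Δ₀ = -2972 cm⁻¹.
Tetrahedral e¹ t₂⁰ gives -0.6Δₜ = -0.6 × (4/9) × 7430 = -1981 cm⁻¹.
Subtracting, OSPE = -2972 − (-1981) = -991 cm⁻¹.

-991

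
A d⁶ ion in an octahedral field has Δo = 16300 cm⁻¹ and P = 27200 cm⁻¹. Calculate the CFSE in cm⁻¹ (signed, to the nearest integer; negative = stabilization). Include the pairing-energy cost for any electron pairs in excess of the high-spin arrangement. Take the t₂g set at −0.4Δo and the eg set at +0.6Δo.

Δo < P, so pairing is avoided: the ground state is high-spin.
Configuration: t₂g⁴ eg².
Orbital CFSE = -0.4Δo = -0.4 × 16300 = -6520 cm⁻¹.
High-spin has no excess pairs, so no pairing correction applies.

-6520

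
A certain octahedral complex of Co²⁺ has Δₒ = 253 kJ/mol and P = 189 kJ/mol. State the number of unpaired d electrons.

1

Co is in group 9, so Co²⁺ is d⁷ (9 − 2 = 7).
With Δₒ > P the complex is low-spin.
Configuration: t₂g⁶ eg¹.
Unpaired electrons: 1.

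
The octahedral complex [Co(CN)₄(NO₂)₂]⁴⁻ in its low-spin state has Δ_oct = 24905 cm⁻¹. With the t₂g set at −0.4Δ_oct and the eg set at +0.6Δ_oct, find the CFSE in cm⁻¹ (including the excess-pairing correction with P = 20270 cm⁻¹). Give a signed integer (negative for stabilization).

Ligand charges: 4×(-1) from CN⁻ and 2×(-1) from NO₂⁻ sum to -6; with overall charge -4, Co is +2.
Co sits in group 9; removing 2 electrons leaves Co²⁺ with 9 − 2 = 7 d electrons.
Electron filling gives t₂g⁶ eg¹.
Orbital CFSE = 6(-0.4) + 1(0.6) = -1.8Δ_oct = -1.8 × 24905 = -44829 cm⁻¹.
Pairing penalty: 3 pairs vs 2 in the high-spin reference → 1 extra × P = 20270 cm⁻¹.
Combining: -44829 + 20270 = -24559 cm⁻¹.

-24559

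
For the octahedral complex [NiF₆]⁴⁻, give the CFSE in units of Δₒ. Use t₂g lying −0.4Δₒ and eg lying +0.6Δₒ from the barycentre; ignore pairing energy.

-1.2 Δₒ

Each F⁻ contributes -1; 6 × (-1) = -6. With overall charge -4, Ni is in the +2 oxidation state.
Ni²⁺: group 10, so d-count = 10 − 2 = 8.
For octahedral d⁸ the high- and low-spin configurations coincide.
Configuration: t₂g⁶ eg².
CFSE = 6(-0.4Δₒ) + 2(0.6Δₒ) = -2.4Δₒ + 1.2Δₒ = -1.2Δₒ.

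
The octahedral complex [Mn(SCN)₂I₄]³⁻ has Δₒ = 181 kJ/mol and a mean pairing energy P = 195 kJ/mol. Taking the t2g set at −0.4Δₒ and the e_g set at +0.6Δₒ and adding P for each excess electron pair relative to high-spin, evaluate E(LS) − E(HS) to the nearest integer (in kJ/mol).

Ligand charges: 2×(-1) from SCN⁻ and 4×(-1) from I⁻ sum to -6; with overall charge -3, Mn is +3.
Mn³⁺: group 7, so d-count = 7 − 3 = 4.
High-spin: t2g^3 e_g^1, CFSE = -0.6Δₒ = -109 kJ/mol.
Low-spin t2g^4 e_g^0 gives -1.6Δₒ = -290 kJ/mol, but forming 1 extra pair costs 1P = 195 kJ/mol, so E(LS) = -290 + 195 = -95 kJ/mol.
The difference is -95 − (-109) = 14 kJ/mol, so high-spin lies lower.

14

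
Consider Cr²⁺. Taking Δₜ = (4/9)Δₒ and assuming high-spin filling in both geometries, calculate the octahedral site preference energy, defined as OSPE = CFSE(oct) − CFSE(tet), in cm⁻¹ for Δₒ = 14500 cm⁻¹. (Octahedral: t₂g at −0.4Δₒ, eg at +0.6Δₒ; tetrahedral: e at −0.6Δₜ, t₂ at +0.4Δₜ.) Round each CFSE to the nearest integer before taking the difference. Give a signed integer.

Cr is in group 6, so Cr²⁺ is d⁴ (6 − 2 = 4).
Octahedral high-spin t₂g³ eg¹: CFSE = -0.6 × 14500 = -8700 cm⁻¹.
In a tetrahedral site the filling is e² t₂²: CFSE(tet) = -0.4Δₜ = -0.4 × (4/9)(14500) = -2578 cm⁻¹.
OSPE = CFSE(oct) − CFSE(tet) = -8700 − (-2578) = -6122 cm⁻¹.

-6122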